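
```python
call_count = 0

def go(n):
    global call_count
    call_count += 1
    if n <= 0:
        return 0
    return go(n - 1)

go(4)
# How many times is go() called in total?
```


go(4) calls go(3) calls ... calls go(0)
Total calls: 4 + 1 (for base case) = 5


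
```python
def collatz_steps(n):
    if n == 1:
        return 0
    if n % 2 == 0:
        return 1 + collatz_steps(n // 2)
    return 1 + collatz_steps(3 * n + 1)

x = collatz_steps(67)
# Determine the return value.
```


collatz_steps(67)
67 is odd -> 3*67+1 = 202 -> collatz_steps(202)
202 is even -> collatz_steps(101)
101 is odd -> 3*101+1 = 304 -> collatz_steps(304)
304 is even -> collatz_steps(152)
152 is even -> collatz_steps(76)
76 is even -> collatz_steps(38)
38 is even -> collatz_steps(19)
19 is odd -> 3*19+1 = 58 -> collatz_steps(58)
58 is even -> collatz_steps(29)
29 is odd -> 3*29+1 = 88 -> collatz_steps(88)
88 is even -> collatz_steps(44)
44 is even -> collatz_steps(22)
22 is even -> collatz_steps(11)
11 is odd -> 3*11+1 = 34 -> collatz_steps(34)
34 is even -> collatz_steps(17)
17 is odd -> 3*17+1 = 52 -> collatz_steps(52)
52 is even -> collatz_steps(26)
26 is even -> collatz_steps(13)
13 is odd -> 3*13+1 = 40 -> collatz_steps(40)
40 is even -> collatz_steps(20)
20 is even -> collatz_steps(10)
10 is even -> collatz_steps(5)
5 is odd -> 3*5+1 = 16 -> collatz_steps(16)
16 is even -> collatz_steps(8)
8 is even -> collatz_steps(4)
4 is even -> collatz_steps(2)
2 is even -> collatz_steps(1)
Reached 1 after 27 steps
= 27


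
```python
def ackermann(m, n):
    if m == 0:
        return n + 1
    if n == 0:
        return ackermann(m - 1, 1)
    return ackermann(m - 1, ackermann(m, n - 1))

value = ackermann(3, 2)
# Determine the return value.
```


ackermann(3, 2)
= ackermann(2, ackermann(3, 1))
First compute ackermann(3, 1) = 13
= ackermann(2, 13)
= 29


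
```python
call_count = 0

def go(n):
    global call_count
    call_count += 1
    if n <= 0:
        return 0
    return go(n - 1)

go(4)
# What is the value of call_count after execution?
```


go(4) calls go(3) calls ... calls go(0)
Total calls: 4 + 1 (for base case) = 5


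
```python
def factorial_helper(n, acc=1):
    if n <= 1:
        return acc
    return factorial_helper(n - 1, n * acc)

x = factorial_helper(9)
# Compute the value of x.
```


factorial_helper(9, 1)
= factorial_helper(8, 9 * 1) = factorial_helper(8, 9)
= factorial_helper(7, 8 * 9) = factorial_helper(7, 72)
= factorial_helper(6, 7 * 72) = factorial_helper(6, 504)
= factorial_helper(5, 6 * 504) = factorial_helper(5, 3024)
= factorial_helper(4, 5 * 3024) = factorial_helper(4, 15120)
= factorial_helper(3, 4 * 15120) = factorial_helper(3, 60480)
= factorial_helper(2, 3 * 60480) = factorial_helper(2, 181440)
= factorial_helper(1, 2 * 181440) = factorial_helper(1, 362880)
n <= 1, return acc = 362880


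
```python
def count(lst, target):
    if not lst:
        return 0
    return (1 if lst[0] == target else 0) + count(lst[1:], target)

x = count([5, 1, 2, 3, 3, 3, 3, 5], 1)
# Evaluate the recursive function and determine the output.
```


count([5, 1, 2, 3, 3, 3, 3, 5], 1)
lst[0]=5 != 1: 0 + count([1, 2, 3, 3, 3, 3, 5], 1)
lst[0]=1 == 1: 1 + count([2, 3, 3, 3, 3, 5], 1)
lst[0]=2 != 1: 0 + count([3, 3, 3, 3, 5], 1)
lst[0]=3 != 1: 0 + count([3, 3, 3, 5], 1)
lst[0]=3 != 1: 0 + count([3, 3, 5], 1)
lst[0]=3 != 1: 0 + count([3, 5], 1)
lst[0]=3 != 1: 0 + count([5], 1)
lst[0]=5 != 1: 0 + count([], 1)
= 1


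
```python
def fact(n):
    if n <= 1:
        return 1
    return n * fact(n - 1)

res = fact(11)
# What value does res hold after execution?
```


fact(11)
= 11 * fact(10)
= 11 * 10 * fact(9)
= 11 * 10 * 9 * fact(8)
= 11 * 10 * 9 * 8 * fact(7)
= 11 * 10 * 9 * 8 * 7 * fact(6)
= 11 * 10 * 9 * 8 * 7 * 6 * fact(5)
= 11 * 10 * 9 * 8 * 7 * 6 * 5 * fact(4)
= 11 * 10 * 9 * 8 * 7 * 6 * 5 * 4 * fact(3)
= 11 * 10 * 9 * 8 * 7 * 6 * 5 * 4 * 3 * fact(2)
= 11 * 10 * 9 * 8 * 7 * 6 * 5 * 4 * 3 * 2 * fact(1)
= 11 * 10 * 9 * 8 * 7 * 6 * 5 * 4 * 3 * 2 * 1
= 39916800


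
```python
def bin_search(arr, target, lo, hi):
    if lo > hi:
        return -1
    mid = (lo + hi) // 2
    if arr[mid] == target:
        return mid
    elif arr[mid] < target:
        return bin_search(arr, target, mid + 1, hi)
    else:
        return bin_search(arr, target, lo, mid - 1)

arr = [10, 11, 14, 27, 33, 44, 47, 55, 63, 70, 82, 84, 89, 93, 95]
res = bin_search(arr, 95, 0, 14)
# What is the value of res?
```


bin_search(arr, 95, 0, 14)
lo=0, hi=14, mid=7, arr[mid]=55
55 < 95, search right half
lo=8, hi=14, mid=11, arr[mid]=84
84 < 95, search right half
lo=12, hi=14, mid=13, arr[mid]=93
93 < 95, search right half
lo=14, hi=14, mid=14, arr[mid]=95
arr[14] == 95, found at index 14
= 14


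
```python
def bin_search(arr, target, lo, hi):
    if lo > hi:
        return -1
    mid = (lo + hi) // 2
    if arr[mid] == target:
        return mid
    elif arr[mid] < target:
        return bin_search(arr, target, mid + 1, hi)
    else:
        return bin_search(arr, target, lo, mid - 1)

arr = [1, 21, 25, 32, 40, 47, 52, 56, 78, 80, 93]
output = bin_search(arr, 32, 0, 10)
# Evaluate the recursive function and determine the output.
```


bin_search(arr, 32, 0, 10)
lo=0, hi=10, mid=5, arr[mid]=47
47 > 32, search left half
lo=0, hi=4, mid=2, arr[mid]=25
25 < 32, search right half
lo=3, hi=4, mid=3, arr[mid]=32
arr[3] == 32, found at index 3
= 3


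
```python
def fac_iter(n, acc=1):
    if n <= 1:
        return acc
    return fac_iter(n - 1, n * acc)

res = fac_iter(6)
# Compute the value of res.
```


fac_iter(6, 1)
= fac_iter(5, 6 * 1) = fac_iter(5, 6)
= fac_iter(4, 5 * 6) = fac_iter(4, 30)
= fac_iter(3, 4 * 30) = fac_iter(3, 120)
= fac_iter(2, 3 * 120) = fac_iter(2, 360)
= fac_iter(1, 2 * 360) = fac_iter(1, 720)
n <= 1, return acc = 720


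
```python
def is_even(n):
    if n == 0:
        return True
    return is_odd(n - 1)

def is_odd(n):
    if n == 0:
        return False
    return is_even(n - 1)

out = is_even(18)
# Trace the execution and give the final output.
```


is_even(18)
= is_odd(17)
= is_even(16)
= is_odd(15)
= is_even(14)
= is_odd(13)
= is_even(12)
= is_odd(11)
= is_even(10)
= is_odd(9)
= is_even(8)
= is_odd(7)
= is_even(6)
= is_odd(5)
= is_even(4)
= is_odd(3)
= is_even(2)
= is_odd(1)
= is_even(0)
n == 0: return True
= True


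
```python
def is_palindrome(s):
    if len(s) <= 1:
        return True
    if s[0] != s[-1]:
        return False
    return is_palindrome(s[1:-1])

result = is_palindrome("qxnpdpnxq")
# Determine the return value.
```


is_palindrome("qxnpdpnxq")
"qxnpdpnxq": s[0]='q' == s[-1]='q' -> is_palindrome("xnpdpnx")
"xnpdpnx": s[0]='x' == s[-1]='x' -> is_palindrome("npdpn")
"npdpn": s[0]='n' == s[-1]='n' -> is_palindrome("pdp")
"pdp": s[0]='p' == s[-1]='p' -> is_palindrome("d")
"d": len <= 1 -> True
= True


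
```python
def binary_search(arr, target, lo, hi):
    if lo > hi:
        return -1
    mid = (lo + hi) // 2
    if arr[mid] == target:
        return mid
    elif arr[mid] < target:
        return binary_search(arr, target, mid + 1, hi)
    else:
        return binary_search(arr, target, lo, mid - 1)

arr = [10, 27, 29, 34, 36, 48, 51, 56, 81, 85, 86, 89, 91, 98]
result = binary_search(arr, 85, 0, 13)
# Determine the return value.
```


binary_search(arr, 85, 0, 13)
lo=0, hi=13, mid=6, arr[mid]=51
51 < 85, search right half
lo=7, hi=13, mid=10, arr[mid]=86
86 > 85, search left half
lo=7, hi=9, mid=8, arr[mid]=81
81 < 85, search right half
lo=9, hi=9, mid=9, arr[mid]=85
arr[9] == 85, found at index 9
= 9


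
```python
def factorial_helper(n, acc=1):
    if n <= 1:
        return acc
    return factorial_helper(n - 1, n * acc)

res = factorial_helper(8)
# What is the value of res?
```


factorial_helper(8, 1)
= factorial_helper(7, 8 * 1) = factorial_helper(7, 8)
= factorial_helper(6, 7 * 8) = factorial_helper(6, 56)
= factorial_helper(5, 6 * 56) = factorial_helper(5, 336)
= factorial_helper(4, 5 * 336) = factorial_helper(4, 1680)
= factorial_helper(3, 4 * 1680) = factorial_helper(3, 6720)
= factorial_helper(2, 3 * 6720) = factorial_helper(2, 20160)
= factorial_helper(1, 2 * 20160) = factorial_helper(1, 40320)
n <= 1, return acc = 40320


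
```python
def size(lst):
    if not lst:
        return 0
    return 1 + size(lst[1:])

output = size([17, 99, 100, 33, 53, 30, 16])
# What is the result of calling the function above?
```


size([17, 99, 100, 33, 53, 30, 16])
= 1 + size([99, 100, 33, 53, 30, 16])
= 1 + 1 + size([100, 33, 53, 30, 16])
= 1 + 1 + 1 + size([33, 53, 30, 16])
= 1 + 1 + 1 + 1 + size([53, 30, 16])
= 1 + 1 + 1 + 1 + 1 + size([30, 16])
= 1 + 1 + 1 + 1 + 1 + 1 + size([16])
= 1 + 1 + 1 + 1 + 1 + 1 + 1 + size([])
= 1 + 1 + 1 + 1 + 1 + 1 + 1 + 0
= 7


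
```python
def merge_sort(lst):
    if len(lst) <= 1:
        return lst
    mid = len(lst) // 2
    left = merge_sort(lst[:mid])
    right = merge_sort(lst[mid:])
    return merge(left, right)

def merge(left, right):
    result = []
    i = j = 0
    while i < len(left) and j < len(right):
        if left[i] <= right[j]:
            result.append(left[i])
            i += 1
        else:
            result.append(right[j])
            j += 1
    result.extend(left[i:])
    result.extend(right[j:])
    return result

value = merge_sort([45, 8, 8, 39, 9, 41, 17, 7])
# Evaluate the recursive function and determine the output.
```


merge_sort([45, 8, 8, 39, 9, 41, 17, 7])
Split into [45, 8, 8, 39] and [9, 41, 17, 7]
Left sorted: [8, 8, 39, 45]
Right sorted: [7, 9, 17, 41]
Merge [8, 8, 39, 45] and [7, 9, 17, 41]
= [7, 8, 8, 9, 17, 39, 41, 45]


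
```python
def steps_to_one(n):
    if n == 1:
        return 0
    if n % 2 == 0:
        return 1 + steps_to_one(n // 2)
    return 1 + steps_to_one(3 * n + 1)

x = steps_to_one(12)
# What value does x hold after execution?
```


steps_to_one(12)
12 is even -> steps_to_one(6)
6 is even -> steps_to_one(3)
3 is odd -> 3*3+1 = 10 -> steps_to_one(10)
10 is even -> steps_to_one(5)
5 is odd -> 3*5+1 = 16 -> steps_to_one(16)
16 is even -> steps_to_one(8)
8 is even -> steps_to_one(4)
4 is even -> steps_to_one(2)
2 is even -> steps_to_one(1)
Reached 1 after 9 steps
= 9


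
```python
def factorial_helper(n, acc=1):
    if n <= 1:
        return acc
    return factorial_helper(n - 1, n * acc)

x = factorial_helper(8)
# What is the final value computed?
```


factorial_helper(8, 1)
= factorial_helper(7, 8 * 1) = factorial_helper(7, 8)
= factorial_helper(6, 7 * 8) = factorial_helper(6, 56)
= factorial_helper(5, 6 * 56) = factorial_helper(5, 336)
= factorial_helper(4, 5 * 336) = factorial_helper(4, 1680)
= factorial_helper(3, 4 * 1680) = factorial_helper(3, 6720)
= factorial_helper(2, 3 * 6720) = factorial_helper(2, 20160)
= factorial_helper(1, 2 * 20160) = factorial_helper(1, 40320)
n <= 1, return acc = 40320


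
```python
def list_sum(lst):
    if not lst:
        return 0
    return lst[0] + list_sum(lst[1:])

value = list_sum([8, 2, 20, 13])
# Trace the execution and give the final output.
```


list_sum([8, 2, 20, 13])
= 8 + list_sum([2, 20, 13])
= 8 + 2 + list_sum([20, 13])
= 8 + 2 + 20 + list_sum([13])
= 8 + 2 + 20 + 13 + list_sum([])
= 8 + 2 + 20 + 13 + 0
= 43


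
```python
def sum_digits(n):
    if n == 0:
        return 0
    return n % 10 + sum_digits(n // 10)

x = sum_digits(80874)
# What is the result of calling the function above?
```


sum_digits(80874)
= 4 + sum_digits(8087)
= 4 + 7 + sum_digits(808)
= 4 + 7 + 8 + sum_digits(80)
= 4 + 7 + 8 + 0 + sum_digits(8)
= 4 + 7 + 8 + 0 + 8 + sum_digits(0)
= 4 + 7 + 8 + 0 + 8 + 0
= 27


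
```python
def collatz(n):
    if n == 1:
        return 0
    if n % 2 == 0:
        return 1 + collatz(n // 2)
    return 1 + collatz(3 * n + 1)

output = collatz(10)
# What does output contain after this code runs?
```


collatz(10)
10 is even -> collatz(5)
5 is odd -> 3*5+1 = 16 -> collatz(16)
16 is even -> collatz(8)
8 is even -> collatz(4)
4 is even -> collatz(2)
2 is even -> collatz(1)
Reached 1 after 6 steps
= 6


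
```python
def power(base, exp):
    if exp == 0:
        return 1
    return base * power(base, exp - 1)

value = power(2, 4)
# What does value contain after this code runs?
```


power(2, 4)
= 2 * power(2, 3)
= 2 * 2 * power(2, 2)
= 2 * 2 * 2 * power(2, 1)
= 2 * 2 * 2 * 2 * power(2, 0)
= 2 * 2 * 2 * 2 * 1
= 16


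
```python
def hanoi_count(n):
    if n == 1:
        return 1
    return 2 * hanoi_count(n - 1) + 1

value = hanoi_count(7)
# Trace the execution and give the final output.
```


hanoi_count(7)
= 2 * hanoi_count(6) + 1
= 2 * (2 * hanoi_count(5) + 1) + 1
= 2 * (2 * (2 * hanoi_count(4) + 1) + 1) + 1
= 2 * (2 * (2 * (2 * hanoi_count(3) + 1) + 1) + 1) + 1
= 2 * (2 * (2 * (2 * (2 * hanoi_count(2) + 1) + 1) + 1) + 1) + 1
= 2 * (2 * (2 * (2 * (2 * (2 * hanoi_count(1) + 1) + 1) + 1) + 1) + 1) + 1
Now compute bottom-up:
hanoi_count(1) = 1
hanoi_count(2) = 2 * 1 + 1 = 3
hanoi_count(3) = 2 * 3 + 1 = 7
hanoi_count(4) = 2 * 7 + 1 = 15
hanoi_count(5) = 2 * 15 + 1 = 31
hanoi_count(6) = 2 * 31 + 1 = 63
hanoi_count(7) = 2 * 63 + 1 = 127
= 127


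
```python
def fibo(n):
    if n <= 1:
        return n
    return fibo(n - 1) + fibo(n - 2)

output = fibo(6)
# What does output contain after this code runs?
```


fibo(6)
= fibo(5) + fibo(4)
= (fibo(4) + fibo(3)) + fibo(4)
Computing bottom-up: fibo(0)=0, fibo(1)=1, fibo(2)=1, fibo(3)=2, fibo(4)=3, fibo(5)=5, fibo(6)=8
= 8


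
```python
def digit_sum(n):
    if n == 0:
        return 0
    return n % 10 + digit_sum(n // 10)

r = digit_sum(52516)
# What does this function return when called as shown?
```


digit_sum(52516)
= 6 + digit_sum(5251)
= 6 + 1 + digit_sum(525)
= 6 + 1 + 5 + digit_sum(52)
= 6 + 1 + 5 + 2 + digit_sum(5)
= 6 + 1 + 5 + 2 + 5 + digit_sum(0)
= 6 + 1 + 5 + 2 + 5 + 0
= 19


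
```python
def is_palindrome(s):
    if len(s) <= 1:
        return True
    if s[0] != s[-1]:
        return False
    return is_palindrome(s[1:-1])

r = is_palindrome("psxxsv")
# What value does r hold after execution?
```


is_palindrome("psxxsv")
"psxxsv": s[0]='p' != s[-1]='v' -> False
= False


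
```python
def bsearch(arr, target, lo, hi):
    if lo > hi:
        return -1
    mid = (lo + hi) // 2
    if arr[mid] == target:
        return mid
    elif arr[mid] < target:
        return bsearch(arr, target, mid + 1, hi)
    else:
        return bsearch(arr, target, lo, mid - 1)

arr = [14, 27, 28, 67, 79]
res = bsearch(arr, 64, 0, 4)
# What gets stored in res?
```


bsearch(arr, 64, 0, 4)
lo=0, hi=4, mid=2, arr[mid]=28
28 < 64, search right half
lo=3, hi=4, mid=3, arr[mid]=67
67 > 64, search left half
lo > hi, target not found, return -1
= -1


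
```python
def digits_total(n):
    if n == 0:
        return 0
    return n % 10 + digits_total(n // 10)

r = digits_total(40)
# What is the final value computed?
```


digits_total(40)
= 0 + digits_total(4)
= 0 + 4 + digits_total(0)
= 0 + 4 + 0
= 4


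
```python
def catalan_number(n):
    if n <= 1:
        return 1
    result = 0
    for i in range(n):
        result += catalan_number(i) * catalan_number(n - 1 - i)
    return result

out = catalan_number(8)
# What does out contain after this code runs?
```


catalan_number(8)
= sum of catalan_number(i) * catalan_number(8-1-i) for i in 0..7
First compute sub-values bottom-up:
  catalan_number(0) = 1, catalan_number(1) = 1
  catalan_number(2) = 1*1 + 1*1 = 2
  catalan_number(3) = 1*2 + 1*1 + 2*1 = 5
  catalan_number(4) = 1*5 + 1*2 + 2*1 + 5*1 = 14
  catalan_number(5) = 1*14 + 1*5 + 2*2 + 5*1 + 14*1 = 42
  catalan_number(6) = 1*42 + 1*14 + 2*5 + 5*2 + 14*1 + 42*1 = 132
  catalan_number(7) = 1*132 + 1*42 + 2*14 + 5*5 + 14*2 + 42*1 + 132*1 = 429
Now catalan_number(8):
  catalan_number(0)*catalan_number(7) = 1*429 = 429
  catalan_number(1)*catalan_number(6) = 1*132 = 132
  catalan_number(2)*catalan_number(5) = 2*42 = 84
  catalan_number(3)*catalan_number(4) = 5*14 = 70
  catalan_number(4)*catalan_number(3) = 14*5 = 70
  catalan_number(5)*catalan_number(2) = 42*2 = 84
  catalan_number(6)*catalan_number(1) = 132*1 = 132
  catalan_number(7)*catalan_number(0) = 429*1 = 429
= 429 + 132 + 84 + 70 + 70 + 84 + 132 + 429
= 1430


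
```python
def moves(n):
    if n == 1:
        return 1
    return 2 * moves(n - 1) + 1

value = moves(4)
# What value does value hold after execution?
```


moves(4)
= 2 * moves(3) + 1
= 2 * (2 * moves(2) + 1) + 1
= 2 * (2 * (2 * moves(1) + 1) + 1) + 1
Now compute bottom-up:
moves(1) = 1
moves(2) = 2 * 1 + 1 = 3
moves(3) = 2 * 3 + 1 = 7
moves(4) = 2 * 7 + 1 = 15
= 15


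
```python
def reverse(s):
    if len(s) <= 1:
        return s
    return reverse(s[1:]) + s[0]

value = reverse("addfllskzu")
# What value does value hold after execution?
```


reverse("addfllskzu")
= reverse("ddfllskzu") + "a"
= reverse("dfllskzu") + "d" + "a"
= reverse("fllskzu") + "d" + "d" + "a"
= reverse("llskzu") + "f" + "d" + "d" + "a"
= reverse("lskzu") + "l" + "f" + "d" + "d" + "a"
= reverse("skzu") + "l" + "l" + "f" + "d" + "d" + "a"
= reverse("kzu") + "s" + "l" + "l" + "f" + "d" + "d" + "a"
= reverse("zu") + "k" + "s" + "l" + "l" + "f" + "d" + "d" + "a"
= reverse("u") + "z" + "k" + "s" + "l" + "l" + "f" + "d" + "d" + "a"
= "u" + "z" + "k" + "s" + "l" + "l" + "f" + "d" + "d" + "a"
= "uzksllfdda"


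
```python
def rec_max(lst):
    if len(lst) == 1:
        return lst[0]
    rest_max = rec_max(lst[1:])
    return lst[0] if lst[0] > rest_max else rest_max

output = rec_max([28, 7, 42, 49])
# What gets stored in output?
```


rec_max([28, 7, 42, 49])
= compare 28 with rec_max([7, 42, 49])
= compare 7 with rec_max([42, 49])
= compare 42 with rec_max([49])
Base: rec_max([49]) = 49
compare 42 with 49: max = 49
compare 7 with 49: max = 49
compare 28 with 49: max = 49
= 49


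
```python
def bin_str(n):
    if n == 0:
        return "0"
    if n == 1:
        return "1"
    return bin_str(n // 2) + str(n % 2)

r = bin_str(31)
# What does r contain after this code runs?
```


bin_str(31)
= bin_str(15) + "1"
= bin_str(7) + "1" + "1"
= bin_str(3) + "1" + "1" + "1"
= bin_str(1) + "1" + "1" + "1" + "1"
= "1" + "1" + "1" + "1" + "1"
= "11111"


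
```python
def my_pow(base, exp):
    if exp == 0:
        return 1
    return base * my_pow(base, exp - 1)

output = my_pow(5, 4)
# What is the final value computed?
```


my_pow(5, 4)
= 5 * my_pow(5, 3)
= 5 * 5 * my_pow(5, 2)
= 5 * 5 * 5 * my_pow(5, 1)
= 5 * 5 * 5 * 5 * my_pow(5, 0)
= 5 * 5 * 5 * 5 * 1
= 625


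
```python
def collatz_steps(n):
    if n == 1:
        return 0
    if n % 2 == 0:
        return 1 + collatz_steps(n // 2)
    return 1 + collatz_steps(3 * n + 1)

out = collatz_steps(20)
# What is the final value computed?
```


collatz_steps(20)
20 is even -> collatz_steps(10)
10 is even -> collatz_steps(5)
5 is odd -> 3*5+1 = 16 -> collatz_steps(16)
16 is even -> collatz_steps(8)
8 is even -> collatz_steps(4)
4 is even -> collatz_steps(2)
2 is even -> collatz_steps(1)
Reached 1 after 7 steps
= 7


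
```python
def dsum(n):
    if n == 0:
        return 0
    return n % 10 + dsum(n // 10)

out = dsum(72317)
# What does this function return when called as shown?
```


dsum(72317)
= 7 + dsum(7231)
= 7 + 1 + dsum(723)
= 7 + 1 + 3 + dsum(72)
= 7 + 1 + 3 + 2 + dsum(7)
= 7 + 1 + 3 + 2 + 7 + dsum(0)
= 7 + 1 + 3 + 2 + 7 + 0
= 20


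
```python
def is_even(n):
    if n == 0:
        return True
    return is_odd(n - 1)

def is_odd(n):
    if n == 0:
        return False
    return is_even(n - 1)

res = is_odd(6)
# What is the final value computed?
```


is_odd(6)
= is_even(5)
= is_odd(4)
= is_even(3)
= is_odd(2)
= is_even(1)
= is_odd(0)
n == 0: return False
= False


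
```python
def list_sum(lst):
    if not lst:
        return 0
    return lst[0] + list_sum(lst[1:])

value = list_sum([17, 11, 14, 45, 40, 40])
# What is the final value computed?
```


list_sum([17, 11, 14, 45, 40, 40])
= 17 + list_sum([11, 14, 45, 40, 40])
= 17 + 11 + list_sum([14, 45, 40, 40])
= 17 + 11 + 14 + list_sum([45, 40, 40])
= 17 + 11 + 14 + 45 + list_sum([40, 40])
= 17 + 11 + 14 + 45 + 40 + list_sum([40])
= 17 + 11 + 14 + 45 + 40 + 40 + list_sum([])
= 17 + 11 + 14 + 45 + 40 + 40 + 0
= 167


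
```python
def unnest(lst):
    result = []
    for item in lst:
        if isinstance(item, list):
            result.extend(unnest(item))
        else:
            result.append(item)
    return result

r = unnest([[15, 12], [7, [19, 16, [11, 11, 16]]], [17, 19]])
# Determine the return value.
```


unnest([[15, 12], [7, [19, 16, [11, 11, 16]]], [17, 19]])
Processing each element:
  [15, 12] is a list -> unnest recursively -> [15, 12]
  [7, [19, 16, [11, 11, 16]]] is a list -> unnest recursively -> [7, 19, 16, 11, 11, 16]
  [17, 19] is a list -> unnest recursively -> [17, 19]
= [15, 12, 7, 19, 16, 11, 11, 16, 17, 19]


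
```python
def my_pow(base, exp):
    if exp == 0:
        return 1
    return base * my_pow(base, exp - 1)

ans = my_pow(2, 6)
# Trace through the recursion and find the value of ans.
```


my_pow(2, 6)
= 2 * my_pow(2, 5)
= 2 * 2 * my_pow(2, 4)
= 2 * 2 * 2 * my_pow(2, 3)
= 2 * 2 * 2 * 2 * my_pow(2, 2)
= 2 * 2 * 2 * 2 * 2 * my_pow(2, 1)
= 2 * 2 * 2 * 2 * 2 * 2 * my_pow(2, 0)
= 2 * 2 * 2 * 2 * 2 * 2 * 1
= 64


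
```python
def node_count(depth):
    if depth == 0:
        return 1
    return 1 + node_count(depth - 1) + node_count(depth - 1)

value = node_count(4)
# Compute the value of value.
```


node_count(4)
= 1 + node_count(3) + node_count(3)
= 1 + 2 * node_count(3)
node_count(k) = 2^(k+1) - 1
node_count(0) = 1
node_count(1) = 3
node_count(2) = 7
node_count(3) = 15
node_count(4) = 31
node_count(4) = 2^5 - 1 = 31


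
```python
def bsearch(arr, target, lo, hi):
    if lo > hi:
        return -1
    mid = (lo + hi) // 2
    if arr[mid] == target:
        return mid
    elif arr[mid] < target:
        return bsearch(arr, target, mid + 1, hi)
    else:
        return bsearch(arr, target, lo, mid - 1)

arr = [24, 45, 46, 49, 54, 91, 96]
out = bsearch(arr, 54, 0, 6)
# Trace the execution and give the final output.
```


bsearch(arr, 54, 0, 6)
lo=0, hi=6, mid=3, arr[mid]=49
49 < 54, search right half
lo=4, hi=6, mid=5, arr[mid]=91
91 > 54, search left half
lo=4, hi=4, mid=4, arr[mid]=54
arr[4] == 54, found at index 4
= 4


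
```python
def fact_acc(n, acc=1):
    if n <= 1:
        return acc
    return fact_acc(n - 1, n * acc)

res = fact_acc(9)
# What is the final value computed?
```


fact_acc(9, 1)
= fact_acc(8, 9 * 1) = fact_acc(8, 9)
= fact_acc(7, 8 * 9) = fact_acc(7, 72)
= fact_acc(6, 7 * 72) = fact_acc(6, 504)
= fact_acc(5, 6 * 504) = fact_acc(5, 3024)
= fact_acc(4, 5 * 3024) = fact_acc(4, 15120)
= fact_acc(3, 4 * 15120) = fact_acc(3, 60480)
= fact_acc(2, 3 * 60480) = fact_acc(2, 181440)
= fact_acc(1, 2 * 181440) = fact_acc(1, 362880)
n <= 1, return acc = 362880


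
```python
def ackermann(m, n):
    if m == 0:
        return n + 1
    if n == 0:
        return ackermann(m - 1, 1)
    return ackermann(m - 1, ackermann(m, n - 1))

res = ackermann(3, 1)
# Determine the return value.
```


ackermann(3, 1)
= ackermann(2, ackermann(3, 0))
First compute ackermann(3, 0) = 5
= ackermann(2, 5)
= 13


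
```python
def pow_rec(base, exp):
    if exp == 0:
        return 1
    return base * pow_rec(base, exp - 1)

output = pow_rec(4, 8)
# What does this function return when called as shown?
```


pow_rec(4, 8)
= 4 * pow_rec(4, 7)
= 4 * 4 * pow_rec(4, 6)
= 4 * 4 * 4 * pow_rec(4, 5)
= 4 * 4 * 4 * 4 * pow_rec(4, 4)
= 4 * 4 * 4 * 4 * 4 * pow_rec(4, 3)
= 4 * 4 * 4 * 4 * 4 * 4 * pow_rec(4, 2)
= 4 * 4 * 4 * 4 * 4 * 4 * 4 * pow_rec(4, 1)
= 4 * 4 * 4 * 4 * 4 * 4 * 4 * 4 * pow_rec(4, 0)
= 4 * 4 * 4 * 4 * 4 * 4 * 4 * 4 * 1
= 65536


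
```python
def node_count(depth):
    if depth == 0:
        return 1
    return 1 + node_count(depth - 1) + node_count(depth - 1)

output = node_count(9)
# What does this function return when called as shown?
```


node_count(9)
= 1 + node_count(8) + node_count(8)
= 1 + 2 * node_count(8)
node_count(k) = 2^(k+1) - 1
node_count(0) = 1
node_count(1) = 3
node_count(2) = 7
node_count(3) = 15
node_count(4) = 31
node_count(9) = 2^10 - 1 = 1023


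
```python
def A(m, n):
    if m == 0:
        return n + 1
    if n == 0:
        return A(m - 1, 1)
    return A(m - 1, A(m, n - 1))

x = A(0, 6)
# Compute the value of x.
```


A(0, 6)
m == 0: return 6 + 1 = 7
= 7


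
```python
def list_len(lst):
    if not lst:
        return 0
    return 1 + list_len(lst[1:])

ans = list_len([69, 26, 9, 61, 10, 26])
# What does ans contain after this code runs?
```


list_len([69, 26, 9, 61, 10, 26])
= 1 + list_len([26, 9, 61, 10, 26])
= 1 + 1 + list_len([9, 61, 10, 26])
= 1 + 1 + 1 + list_len([61, 10, 26])
= 1 + 1 + 1 + 1 + list_len([10, 26])
= 1 + 1 + 1 + 1 + 1 + list_len([26])
= 1 + 1 + 1 + 1 + 1 + 1 + list_len([])
= 1 + 1 + 1 + 1 + 1 + 1 + 0
= 6


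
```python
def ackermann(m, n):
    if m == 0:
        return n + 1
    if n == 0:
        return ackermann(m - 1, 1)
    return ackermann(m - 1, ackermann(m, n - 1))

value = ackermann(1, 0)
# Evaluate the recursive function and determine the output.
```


ackermann(1, 0)
n == 0: return ackermann(0, 1)
= ackermann(0, 1) = 2
= 2


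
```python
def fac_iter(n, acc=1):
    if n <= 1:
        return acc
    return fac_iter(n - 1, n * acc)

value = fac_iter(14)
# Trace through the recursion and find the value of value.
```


fac_iter(14, 1)
= fac_iter(13, 14 * 1) = fac_iter(13, 14)
= fac_iter(12, 13 * 14) = fac_iter(12, 182)
= fac_iter(11, 12 * 182) = fac_iter(11, 2184)
= fac_iter(10, 11 * 2184) = fac_iter(10, 24024)
= fac_iter(9, 10 * 24024) = fac_iter(9, 240240)
= fac_iter(8, 9 * 240240) = fac_iter(8, 2162160)
= fac_iter(7, 8 * 2162160) = fac_iter(7, 17297280)
= fac_iter(6, 7 * 17297280) = fac_iter(6, 121080960)
= fac_iter(5, 6 * 121080960) = fac_iter(5, 726485760)
= fac_iter(4, 5 * 726485760) = fac_iter(4, 3632428800)
= fac_iter(3, 4 * 3632428800) = fac_iter(3, 14529715200)
= fac_iter(2, 3 * 14529715200) = fac_iter(2, 43589145600)
= fac_iter(1, 2 * 43589145600) = fac_iter(1, 87178291200)
n <= 1, return acc = 87178291200


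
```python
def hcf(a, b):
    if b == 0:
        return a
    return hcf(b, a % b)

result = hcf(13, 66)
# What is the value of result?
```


hcf(13, 66)
= hcf(66, 13 % 66) = hcf(66, 13)
= hcf(13, 66 % 13) = hcf(13, 1)
= hcf(1, 13 % 1) = hcf(1, 0)
b == 0, return a = 1


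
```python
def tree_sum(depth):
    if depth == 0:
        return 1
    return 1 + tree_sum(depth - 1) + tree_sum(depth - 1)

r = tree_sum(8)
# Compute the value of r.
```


tree_sum(8)
= 1 + tree_sum(7) + tree_sum(7)
= 1 + 2 * tree_sum(7)
tree_sum(k) = 2^(k+1) - 1
tree_sum(0) = 1
tree_sum(1) = 3
tree_sum(2) = 7
tree_sum(3) = 15
tree_sum(4) = 31
tree_sum(8) = 2^9 - 1 = 511


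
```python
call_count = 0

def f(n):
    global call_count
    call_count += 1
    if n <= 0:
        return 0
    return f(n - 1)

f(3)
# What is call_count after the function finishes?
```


f(3) calls f(2) calls ... calls f(0)
Total calls: 3 + 1 (for base case) = 4


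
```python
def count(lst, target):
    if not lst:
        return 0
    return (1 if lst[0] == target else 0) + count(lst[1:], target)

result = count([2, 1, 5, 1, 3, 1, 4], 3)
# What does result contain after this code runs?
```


count([2, 1, 5, 1, 3, 1, 4], 3)
lst[0]=2 != 3: 0 + count([1, 5, 1, 3, 1, 4], 3)
lst[0]=1 != 3: 0 + count([5, 1, 3, 1, 4], 3)
lst[0]=5 != 3: 0 + count([1, 3, 1, 4], 3)
lst[0]=1 != 3: 0 + count([3, 1, 4], 3)
lst[0]=3 == 3: 1 + count([1, 4], 3)
lst[0]=1 != 3: 0 + count([4], 3)
lst[0]=4 != 3: 0 + count([], 3)
= 1


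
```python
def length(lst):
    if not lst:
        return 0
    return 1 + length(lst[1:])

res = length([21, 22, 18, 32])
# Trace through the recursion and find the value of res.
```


length([21, 22, 18, 32])
= 1 + length([22, 18, 32])
= 1 + 1 + length([18, 32])
= 1 + 1 + 1 + length([32])
= 1 + 1 + 1 + 1 + length([])
= 1 + 1 + 1 + 1 + 0
= 4


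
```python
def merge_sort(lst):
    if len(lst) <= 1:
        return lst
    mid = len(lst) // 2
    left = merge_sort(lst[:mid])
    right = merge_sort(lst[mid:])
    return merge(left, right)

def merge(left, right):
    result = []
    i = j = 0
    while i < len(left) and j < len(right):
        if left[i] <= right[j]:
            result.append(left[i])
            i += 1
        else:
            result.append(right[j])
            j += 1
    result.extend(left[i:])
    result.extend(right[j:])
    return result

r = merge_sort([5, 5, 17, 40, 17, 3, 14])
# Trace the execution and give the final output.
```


merge_sort([5, 5, 17, 40, 17, 3, 14])
Split into [5, 5, 17] and [40, 17, 3, 14]
Left sorted: [5, 5, 17]
Right sorted: [3, 14, 17, 40]
Merge [5, 5, 17] and [3, 14, 17, 40]
= [3, 5, 5, 14, 17, 17, 40]


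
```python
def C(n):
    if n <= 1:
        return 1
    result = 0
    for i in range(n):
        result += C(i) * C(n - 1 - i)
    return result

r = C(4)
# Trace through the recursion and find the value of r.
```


C(4)
= sum of C(i) * C(4-1-i) for i in 0..3
First compute sub-values bottom-up:
  C(0) = 1, C(1) = 1
  C(2) = 1*1 + 1*1 = 2
  C(3) = 1*2 + 1*1 + 2*1 = 5
Now C(4):
  C(0)*C(3) = 1*5 = 5
  C(1)*C(2) = 1*2 = 2
  C(2)*C(1) = 2*1 = 2
  C(3)*C(0) = 5*1 = 5
= 5 + 2 + 2 + 5
= 14


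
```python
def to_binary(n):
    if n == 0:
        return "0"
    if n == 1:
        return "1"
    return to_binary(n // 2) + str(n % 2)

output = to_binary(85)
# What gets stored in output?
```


to_binary(85)
= to_binary(42) + "1"
= to_binary(21) + "0" + "1"
= to_binary(10) + "1" + "0" + "1"
= to_binary(5) + "0" + "1" + "0" + "1"
= to_binary(2) + "1" + "0" + "1" + "0" + "1"
= to_binary(1) + "0" + "1" + "0" + "1" + "0" + "1"
= "1" + "0" + "1" + "0" + "1" + "0" + "1"
= "1010101"


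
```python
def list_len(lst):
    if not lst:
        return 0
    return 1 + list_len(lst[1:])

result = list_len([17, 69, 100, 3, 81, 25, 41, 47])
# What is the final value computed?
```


list_len([17, 69, 100, 3, 81, 25, 41, 47])
= 1 + list_len([69, 100, 3, 81, 25, 41, 47])
= 1 + 1 + list_len([100, 3, 81, 25, 41, 47])
= 1 + 1 + 1 + list_len([3, 81, 25, 41, 47])
= 1 + 1 + 1 + 1 + list_len([81, 25, 41, 47])
= 1 + 1 + 1 + 1 + 1 + list_len([25, 41, 47])
= 1 + 1 + 1 + 1 + 1 + 1 + list_len([41, 47])
= 1 + 1 + 1 + 1 + 1 + 1 + 1 + list_len([47])
= 1 + 1 + 1 + 1 + 1 + 1 + 1 + 1 + list_len([])
= 1 + 1 + 1 + 1 + 1 + 1 + 1 + 1 + 0
= 8


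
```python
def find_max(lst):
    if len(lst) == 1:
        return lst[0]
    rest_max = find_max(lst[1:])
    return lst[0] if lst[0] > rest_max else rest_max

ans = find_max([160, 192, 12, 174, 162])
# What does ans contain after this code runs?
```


find_max([160, 192, 12, 174, 162])
= compare 160 with find_max([192, 12, 174, 162])
= compare 192 with find_max([12, 174, 162])
= compare 12 with find_max([174, 162])
= compare 174 with find_max([162])
Base: find_max([162]) = 162
compare 174 with 162: max = 174
compare 12 with 174: max = 174
compare 192 with 174: max = 192
compare 160 with 192: max = 192
= 192


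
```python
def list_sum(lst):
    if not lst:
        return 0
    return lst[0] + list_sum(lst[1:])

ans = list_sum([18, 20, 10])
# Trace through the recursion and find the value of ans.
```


list_sum([18, 20, 10])
= 18 + list_sum([20, 10])
= 18 + 20 + list_sum([10])
= 18 + 20 + 10 + list_sum([])
= 18 + 20 + 10 + 0
= 48


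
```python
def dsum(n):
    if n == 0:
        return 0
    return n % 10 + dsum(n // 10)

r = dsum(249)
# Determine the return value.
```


dsum(249)
= 9 + dsum(24)
= 9 + 4 + dsum(2)
= 9 + 4 + 2 + dsum(0)
= 9 + 4 + 2 + 0
= 15


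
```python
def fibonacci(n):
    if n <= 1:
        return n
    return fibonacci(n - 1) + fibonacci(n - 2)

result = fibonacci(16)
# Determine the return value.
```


fibonacci(16)
= fibonacci(15) + fibonacci(14)
= (fibonacci(14) + fibonacci(13)) + fibonacci(14)
Computing bottom-up: fibonacci(0)=0, fibonacci(1)=1, fibonacci(2)=1, fibonacci(3)=2, fibonacci(4)=3, fibonacci(5)=5, fibonacci(6)=8, fibonacci(7)=13, fibonacci(8)=21, fibonacci(9)=34, fibonacci(10)=55, fibonacci(11)=89, fibonacci(12)=144, fibonacci(13)=233, fibonacci(14)=377, fibonacci(15)=610, fibonacci(16)=987
= 987


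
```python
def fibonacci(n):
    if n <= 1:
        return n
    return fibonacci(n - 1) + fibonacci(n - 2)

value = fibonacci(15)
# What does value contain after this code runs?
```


fibonacci(15)
= fibonacci(14) + fibonacci(13)
= (fibonacci(13) + fibonacci(12)) + fibonacci(13)
Computing bottom-up: fibonacci(0)=0, fibonacci(1)=1, fibonacci(2)=1, fibonacci(3)=2, fibonacci(4)=3, fibonacci(5)=5, fibonacci(6)=8, fibonacci(7)=13, fibonacci(8)=21, fibonacci(9)=34, fibonacci(10)=55, fibonacci(11)=89, fibonacci(12)=144, fibonacci(13)=233, fibonacci(14)=377, fibonacci(15)=610
= 610


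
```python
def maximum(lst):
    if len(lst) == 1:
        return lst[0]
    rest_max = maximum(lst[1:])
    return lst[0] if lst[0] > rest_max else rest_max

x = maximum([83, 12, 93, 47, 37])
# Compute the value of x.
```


maximum([83, 12, 93, 47, 37])
= compare 83 with maximum([12, 93, 47, 37])
= compare 12 with maximum([93, 47, 37])
= compare 93 with maximum([47, 37])
= compare 47 with maximum([37])
Base: maximum([37]) = 37
compare 47 with 37: max = 47
compare 93 with 47: max = 93
compare 12 with 93: max = 93
compare 83 with 93: max = 93
= 93


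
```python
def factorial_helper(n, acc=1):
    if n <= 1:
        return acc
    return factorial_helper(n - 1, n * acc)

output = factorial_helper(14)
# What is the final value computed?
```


factorial_helper(14, 1)
= factorial_helper(13, 14 * 1) = factorial_helper(13, 14)
= factorial_helper(12, 13 * 14) = factorial_helper(12, 182)
= factorial_helper(11, 12 * 182) = factorial_helper(11, 2184)
= factorial_helper(10, 11 * 2184) = factorial_helper(10, 24024)
= factorial_helper(9, 10 * 24024) = factorial_helper(9, 240240)
= factorial_helper(8, 9 * 240240) = factorial_helper(8, 2162160)
= factorial_helper(7, 8 * 2162160) = factorial_helper(7, 17297280)
= factorial_helper(6, 7 * 17297280) = factorial_helper(6, 121080960)
= factorial_helper(5, 6 * 121080960) = factorial_helper(5, 726485760)
= factorial_helper(4, 5 * 726485760) = factorial_helper(4, 3632428800)
= factorial_helper(3, 4 * 3632428800) = factorial_helper(3, 14529715200)
= factorial_helper(2, 3 * 14529715200) = factorial_helper(2, 43589145600)
= factorial_helper(1, 2 * 43589145600) = factorial_helper(1, 87178291200)
n <= 1, return acc = 87178291200


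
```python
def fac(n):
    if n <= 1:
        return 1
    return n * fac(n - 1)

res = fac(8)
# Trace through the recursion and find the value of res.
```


fac(8)
= 8 * fac(7)
= 8 * 7 * fac(6)
= 8 * 7 * 6 * fac(5)
= 8 * 7 * 6 * 5 * fac(4)
= 8 * 7 * 6 * 5 * 4 * fac(3)
= 8 * 7 * 6 * 5 * 4 * 3 * fac(2)
= 8 * 7 * 6 * 5 * 4 * 3 * 2 * fac(1)
= 8 * 7 * 6 * 5 * 4 * 3 * 2 * 1
= 40320


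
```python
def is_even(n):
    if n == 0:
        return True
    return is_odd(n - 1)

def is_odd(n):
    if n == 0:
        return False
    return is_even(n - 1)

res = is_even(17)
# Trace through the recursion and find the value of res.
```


is_even(17)
= is_odd(16)
= is_even(15)
= is_odd(14)
= is_even(13)
= is_odd(12)
= is_even(11)
= is_odd(10)
= is_even(9)
= is_odd(8)
= is_even(7)
= is_odd(6)
= is_even(5)
= is_odd(4)
= is_even(3)
= is_odd(2)
= is_even(1)
= is_odd(0)
n == 0: return False
= False


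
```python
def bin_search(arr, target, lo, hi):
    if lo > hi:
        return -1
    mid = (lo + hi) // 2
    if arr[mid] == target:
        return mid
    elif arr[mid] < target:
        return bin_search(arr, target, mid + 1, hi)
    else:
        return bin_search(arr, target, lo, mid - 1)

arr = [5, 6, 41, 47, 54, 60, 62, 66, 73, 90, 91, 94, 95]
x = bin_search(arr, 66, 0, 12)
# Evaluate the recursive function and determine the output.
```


bin_search(arr, 66, 0, 12)
lo=0, hi=12, mid=6, arr[mid]=62
62 < 66, search right half
lo=7, hi=12, mid=9, arr[mid]=90
90 > 66, search left half
lo=7, hi=8, mid=7, arr[mid]=66
arr[7] == 66, found at index 7
= 7


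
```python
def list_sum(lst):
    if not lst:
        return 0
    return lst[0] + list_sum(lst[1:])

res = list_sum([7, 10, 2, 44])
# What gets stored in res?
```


list_sum([7, 10, 2, 44])
= 7 + list_sum([10, 2, 44])
= 7 + 10 + list_sum([2, 44])
= 7 + 10 + 2 + list_sum([44])
= 7 + 10 + 2 + 44 + list_sum([])
= 7 + 10 + 2 + 44 + 0
= 63


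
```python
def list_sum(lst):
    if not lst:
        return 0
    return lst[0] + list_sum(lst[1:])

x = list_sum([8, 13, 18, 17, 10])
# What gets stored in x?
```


list_sum([8, 13, 18, 17, 10])
= 8 + list_sum([13, 18, 17, 10])
= 8 + 13 + list_sum([18, 17, 10])
= 8 + 13 + 18 + list_sum([17, 10])
= 8 + 13 + 18 + 17 + list_sum([10])
= 8 + 13 + 18 + 17 + 10 + list_sum([])
= 8 + 13 + 18 + 17 + 10 + 0
= 66


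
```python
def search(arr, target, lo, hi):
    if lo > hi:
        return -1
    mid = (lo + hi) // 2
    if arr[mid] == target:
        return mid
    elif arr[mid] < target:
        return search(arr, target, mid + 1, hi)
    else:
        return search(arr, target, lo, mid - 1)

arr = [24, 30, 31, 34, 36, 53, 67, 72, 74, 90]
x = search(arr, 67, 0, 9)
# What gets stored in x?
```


search(arr, 67, 0, 9)
lo=0, hi=9, mid=4, arr[mid]=36
36 < 67, search right half
lo=5, hi=9, mid=7, arr[mid]=72
72 > 67, search left half
lo=5, hi=6, mid=5, arr[mid]=53
53 < 67, search right half
lo=6, hi=6, mid=6, arr[mid]=67
arr[6] == 67, found at index 6
= 6


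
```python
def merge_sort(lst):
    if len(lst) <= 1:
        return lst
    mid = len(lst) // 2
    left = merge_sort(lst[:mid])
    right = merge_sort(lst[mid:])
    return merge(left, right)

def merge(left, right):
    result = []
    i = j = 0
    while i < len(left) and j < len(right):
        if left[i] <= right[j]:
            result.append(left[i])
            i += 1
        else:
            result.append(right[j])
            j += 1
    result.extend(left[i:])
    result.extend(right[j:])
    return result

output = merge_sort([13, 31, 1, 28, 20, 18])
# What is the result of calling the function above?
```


merge_sort([13, 31, 1, 28, 20, 18])
Split into [13, 31, 1] and [28, 20, 18]
Left sorted: [1, 13, 31]
Right sorted: [18, 20, 28]
Merge [1, 13, 31] and [18, 20, 28]
= [1, 13, 18, 20, 28, 31]


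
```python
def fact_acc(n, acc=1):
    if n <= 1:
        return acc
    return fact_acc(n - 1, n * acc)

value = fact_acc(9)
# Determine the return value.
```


fact_acc(9, 1)
= fact_acc(8, 9 * 1) = fact_acc(8, 9)
= fact_acc(7, 8 * 9) = fact_acc(7, 72)
= fact_acc(6, 7 * 72) = fact_acc(6, 504)
= fact_acc(5, 6 * 504) = fact_acc(5, 3024)
= fact_acc(4, 5 * 3024) = fact_acc(4, 15120)
= fact_acc(3, 4 * 15120) = fact_acc(3, 60480)
= fact_acc(2, 3 * 60480) = fact_acc(2, 181440)
= fact_acc(1, 2 * 181440) = fact_acc(1, 362880)
n <= 1, return acc = 362880


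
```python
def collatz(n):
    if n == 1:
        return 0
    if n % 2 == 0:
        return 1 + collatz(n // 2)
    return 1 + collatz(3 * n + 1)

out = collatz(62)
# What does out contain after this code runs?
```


collatz(62)
62 is even -> collatz(31)
31 is odd -> 3*31+1 = 94 -> collatz(94)
94 is even -> collatz(47)
47 is odd -> 3*47+1 = 142 -> collatz(142)
142 is even -> collatz(71)
71 is odd -> 3*71+1 = 214 -> collatz(214)
214 is even -> collatz(107)
107 is odd -> 3*107+1 = 322 -> collatz(322)
322 is even -> collatz(161)
161 is odd -> 3*161+1 = 484 -> collatz(484)
484 is even -> collatz(242)
242 is even -> collatz(121)
121 is odd -> 3*121+1 = 364 -> collatz(364)
364 is even -> collatz(182)
182 is even -> collatz(91)
91 is odd -> 3*91+1 = 274 -> collatz(274)
274 is even -> collatz(137)
137 is odd -> 3*137+1 = 412 -> collatz(412)
412 is even -> collatz(206)
206 is even -> collatz(103)
103 is odd -> 3*103+1 = 310 -> collatz(310)
310 is even -> collatz(155)
155 is odd -> 3*155+1 = 466 -> collatz(466)
466 is even -> collatz(233)
233 is odd -> 3*233+1 = 700 -> collatz(700)
700 is even -> collatz(350)
350 is even -> collatz(175)
175 is odd -> 3*175+1 = 526 -> collatz(526)
526 is even -> collatz(263)
263 is odd -> 3*263+1 = 790 -> collatz(790)
790 is even -> collatz(395)
395 is odd -> 3*395+1 = 1186 -> collatz(1186)
1186 is even -> collatz(593)
593 is odd -> 3*593+1 = 1780 -> collatz(1780)
1780 is even -> collatz(890)
890 is even -> collatz(445)
445 is odd -> 3*445+1 = 1336 -> collatz(1336)
1336 is even -> collatz(668)
668 is even -> collatz(334)
334 is even -> collatz(167)
167 is odd -> 3*167+1 = 502 -> collatz(502)
502 is even -> collatz(251)
251 is odd -> 3*251+1 = 754 -> collatz(754)
754 is even -> collatz(377)
377 is odd -> 3*377+1 = 1132 -> collatz(1132)
1132 is even -> collatz(566)
566 is even -> collatz(283)
283 is odd -> 3*283+1 = 850 -> collatz(850)
850 is even -> collatz(425)
425 is odd -> 3*425+1 = 1276 -> collatz(1276)
1276 is even -> collatz(638)
638 is even -> collatz(319)
319 is odd -> 3*319+1 = 958 -> collatz(958)
958 is even -> collatz(479)
479 is odd -> 3*479+1 = 1438 -> collatz(1438)
1438 is even -> collatz(719)
719 is odd -> 3*719+1 = 2158 -> collatz(2158)
2158 is even -> collatz(1079)
1079 is odd -> 3*1079+1 = 3238 -> collatz(3238)
3238 is even -> collatz(1619)
1619 is odd -> 3*1619+1 = 4858 -> collatz(4858)
4858 is even -> collatz(2429)
2429 is odd -> 3*2429+1 = 7288 -> collatz(7288)
7288 is even -> collatz(3644)
3644 is even -> collatz(1822)
1822 is even -> collatz(911)
911 is odd -> 3*911+1 = 2734 -> collatz(2734)
2734 is even -> collatz(1367)
1367 is odd -> 3*1367+1 = 4102 -> collatz(4102)
4102 is even -> collatz(2051)
2051 is odd -> 3*2051+1 = 6154 -> collatz(6154)
6154 is even -> collatz(3077)
3077 is odd -> 3*3077+1 = 9232 -> collatz(9232)
9232 is even -> collatz(4616)
4616 is even -> collatz(2308)
2308 is even -> collatz(1154)
1154 is even -> collatz(577)
577 is odd -> 3*577+1 = 1732 -> collatz(1732)
1732 is even -> collatz(866)
866 is even -> collatz(433)
433 is odd -> 3*433+1 = 1300 -> collatz(1300)
1300 is even -> collatz(650)
650 is even -> collatz(325)
325 is odd -> 3*325+1 = 976 -> collatz(976)
976 is even -> collatz(488)
488 is even -> collatz(244)
244 is even -> collatz(122)
122 is even -> collatz(61)
61 is odd -> 3*61+1 = 184 -> collatz(184)
184 is even -> collatz(92)
92 is even -> collatz(46)
46 is even -> collatz(23)
23 is odd -> 3*23+1 = 70 -> collatz(70)
70 is even -> collatz(35)
35 is odd -> 3*35+1 = 106 -> collatz(106)
106 is even -> collatz(53)
53 is odd -> 3*53+1 = 160 -> collatz(160)
160 is even -> collatz(80)
80 is even -> collatz(40)
40 is even -> collatz(20)
20 is even -> collatz(10)
10 is even -> collatz(5)
5 is odd -> 3*5+1 = 16 -> collatz(16)
16 is even -> collatz(8)
8 is even -> collatz(4)
4 is even -> collatz(2)
2 is even -> collatz(1)
Reached 1 after 107 steps
= 107
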